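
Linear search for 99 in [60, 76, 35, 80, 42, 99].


i=0: 60!=99
i=1: 76!=99
i=2: 35!=99
i=3: 80!=99
i=4: 42!=99
i=5: 99==99 found!

Found at 5, 6 comps


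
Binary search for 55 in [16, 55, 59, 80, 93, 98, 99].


Step 1: lo=0, hi=6, mid=3, val=80
Step 2: lo=0, hi=2, mid=1, val=55

Found at index 1


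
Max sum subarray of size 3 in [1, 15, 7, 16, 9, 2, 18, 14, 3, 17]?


[0:3]: 23
[1:4]: 38
[2:5]: 32
[3:6]: 27
[4:7]: 29
[5:8]: 34
[6:9]: 35
[7:10]: 34

Max: 38 at [1:4]


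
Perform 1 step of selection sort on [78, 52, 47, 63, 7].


Initial: [78, 52, 47, 63, 7]
Step 1: min=7 at 4
  Swap: [7, 52, 47, 63, 78]

After 1 step: [7, 52, 47, 63, 78]


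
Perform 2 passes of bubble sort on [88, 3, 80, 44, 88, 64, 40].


Initial: [88, 3, 80, 44, 88, 64, 40]
Pass 1: [3, 80, 44, 88, 64, 40, 88] (5 swaps)
Pass 2: [3, 44, 80, 64, 40, 88, 88] (3 swaps)

After 2 passes: [3, 44, 80, 64, 40, 88, 88]


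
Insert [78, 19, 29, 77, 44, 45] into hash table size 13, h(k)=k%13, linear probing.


Insert 78: h=0 -> slot 0
Insert 19: h=6 -> slot 6
Insert 29: h=3 -> slot 3
Insert 77: h=12 -> slot 12
Insert 44: h=5 -> slot 5
Insert 45: h=6, 1 probes -> slot 7

Table: [78, None, None, 29, None, 44, 19, 45, None, None, None, None, 77]


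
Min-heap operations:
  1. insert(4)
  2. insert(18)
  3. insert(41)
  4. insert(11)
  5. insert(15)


insert(4) -> [4]
insert(18) -> [4, 18]
insert(41) -> [4, 18, 41]
insert(11) -> [4, 11, 41, 18]
insert(15) -> [4, 11, 41, 18, 15]

Final heap: [4, 11, 41, 18, 15]


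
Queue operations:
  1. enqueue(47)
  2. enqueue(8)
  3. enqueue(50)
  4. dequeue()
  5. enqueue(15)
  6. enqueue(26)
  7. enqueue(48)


enqueue(47) -> [47]
enqueue(8) -> [47, 8]
enqueue(50) -> [47, 8, 50]
dequeue()->47, [8, 50]
enqueue(15) -> [8, 50, 15]
enqueue(26) -> [8, 50, 15, 26]
enqueue(48) -> [8, 50, 15, 26, 48]

Final queue: [8, 50, 15, 26, 48]


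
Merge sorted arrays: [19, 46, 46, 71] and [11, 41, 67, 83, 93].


Take 11 from B
Take 19 from A
Take 41 from B
Take 46 from A
Take 46 from A
Take 67 from B
Take 71 from A

Merged: [11, 19, 41, 46, 46, 67, 71, 83, 93]


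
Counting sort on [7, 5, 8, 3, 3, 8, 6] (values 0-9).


Input: [7, 5, 8, 3, 3, 8, 6]
Counts: [0, 0, 0, 2, 0, 1, 1, 1, 2, 0]

Sorted: [3, 3, 5, 6, 7, 8, 8]


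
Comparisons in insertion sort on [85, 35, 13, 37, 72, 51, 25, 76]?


Algorithm: insertion sort
Input: [85, 35, 13, 37, 72, 51, 25, 76]
Sorted: [13, 25, 35, 37, 51, 72, 76, 85]

18


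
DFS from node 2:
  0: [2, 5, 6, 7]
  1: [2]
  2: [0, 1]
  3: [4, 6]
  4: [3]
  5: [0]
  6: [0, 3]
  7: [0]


Visit 2, push [1, 0]
Visit 0, push [7, 6, 5]
Visit 5, push []
Visit 6, push [3]
Visit 3, push [4]
Visit 4, push []
Visit 7, push []
Visit 1, push []

DFS order: [2, 0, 5, 6, 3, 4, 7, 1]


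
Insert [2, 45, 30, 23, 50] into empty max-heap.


Insert 2: [2]
Insert 45: [45, 2]
Insert 30: [45, 2, 30]
Insert 23: [45, 23, 30, 2]
Insert 50: [50, 45, 30, 2, 23]

Final heap: [50, 45, 30, 2, 23]


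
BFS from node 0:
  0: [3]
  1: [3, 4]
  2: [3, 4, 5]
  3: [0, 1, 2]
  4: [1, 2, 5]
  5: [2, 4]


Visit 0, enqueue [3]
Visit 3, enqueue [1, 2]
Visit 1, enqueue [4]
Visit 2, enqueue [5]
Visit 4, enqueue []
Visit 5, enqueue []

BFS order: [0, 3, 1, 2, 4, 5]


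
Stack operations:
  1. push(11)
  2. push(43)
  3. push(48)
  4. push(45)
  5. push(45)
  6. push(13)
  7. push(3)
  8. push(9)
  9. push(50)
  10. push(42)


push(11) -> [11]
push(43) -> [11, 43]
push(48) -> [11, 43, 48]
push(45) -> [11, 43, 48, 45]
push(45) -> [11, 43, 48, 45, 45]
push(13) -> [11, 43, 48, 45, 45, 13]
push(3) -> [11, 43, 48, 45, 45, 13, 3]
push(9) -> [11, 43, 48, 45, 45, 13, 3, 9]
push(50) -> [11, 43, 48, 45, 45, 13, 3, 9, 50]
push(42) -> [11, 43, 48, 45, 45, 13, 3, 9, 50, 42]

Final stack: [11, 43, 48, 45, 45, 13, 3, 9, 50, 42]


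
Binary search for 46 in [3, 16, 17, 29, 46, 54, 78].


Step 1: lo=0, hi=6, mid=3, val=29
Step 2: lo=4, hi=6, mid=5, val=54
Step 3: lo=4, hi=4, mid=4, val=46

Found at index 4


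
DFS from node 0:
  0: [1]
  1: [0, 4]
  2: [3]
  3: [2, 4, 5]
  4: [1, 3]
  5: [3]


Visit 0, push [1]
Visit 1, push [4]
Visit 4, push [3]
Visit 3, push [5, 2]
Visit 2, push []
Visit 5, push []

DFS order: [0, 1, 4, 3, 2, 5]


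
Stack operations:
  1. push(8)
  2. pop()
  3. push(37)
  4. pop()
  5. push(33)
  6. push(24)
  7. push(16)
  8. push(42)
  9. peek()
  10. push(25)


push(8) -> [8]
pop()->8, []
push(37) -> [37]
pop()->37, []
push(33) -> [33]
push(24) -> [33, 24]
push(16) -> [33, 24, 16]
push(42) -> [33, 24, 16, 42]
peek()->42
push(25) -> [33, 24, 16, 42, 25]

Final stack: [33, 24, 16, 42, 25]


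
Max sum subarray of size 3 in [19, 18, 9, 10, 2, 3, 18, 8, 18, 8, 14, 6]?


[0:3]: 46
[1:4]: 37
[2:5]: 21
[3:6]: 15
[4:7]: 23
[5:8]: 29
[6:9]: 44
[7:10]: 34
[8:11]: 40
[9:12]: 28

Max: 46 at [0:3]


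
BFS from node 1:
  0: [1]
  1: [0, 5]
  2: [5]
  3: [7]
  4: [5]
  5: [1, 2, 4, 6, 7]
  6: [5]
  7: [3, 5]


Visit 1, enqueue [0, 5]
Visit 0, enqueue []
Visit 5, enqueue [2, 4, 6, 7]
Visit 2, enqueue []
Visit 4, enqueue []
Visit 6, enqueue []
Visit 7, enqueue [3]
Visit 3, enqueue []

BFS order: [1, 0, 5, 2, 4, 6, 7, 3]


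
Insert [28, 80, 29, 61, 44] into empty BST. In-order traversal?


Insert 28: root
Insert 80: R from 28
Insert 29: R from 28 -> L from 80
Insert 61: R from 28 -> L from 80 -> R from 29
Insert 44: R from 28 -> L from 80 -> R from 29 -> L from 61

In-order: [28, 29, 44, 61, 80]


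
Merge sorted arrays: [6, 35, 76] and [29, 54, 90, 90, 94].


Take 6 from A
Take 29 from B
Take 35 from A
Take 54 from B
Take 76 from A

Merged: [6, 29, 35, 54, 76, 90, 90, 94]


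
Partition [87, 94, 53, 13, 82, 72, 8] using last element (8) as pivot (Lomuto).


Pivot: 8
Place pivot at 0: [8, 94, 53, 13, 82, 72, 87]

Partitioned: [8, 94, 53, 13, 82, 72, 87]


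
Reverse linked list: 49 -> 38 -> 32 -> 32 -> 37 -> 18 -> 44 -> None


Step 1: curr=49, set curr.next=prev(None) | reversed so far: 49
Step 2: curr=38, set curr.next=prev(49) | reversed so far: 38 -> 49
Step 3: curr=32, set curr.next=prev(38) | reversed so far: 32 -> 38 -> 49
Step 4: curr=32, set curr.next=prev(32) | reversed so far: 32 -> 32 -> 38 -> 49
Step 5: curr=37, set curr.next=prev(32) | reversed so far: 37 -> 32 -> 32 -> 38 -> 49
Step 6: curr=18, set curr.next=prev(37) | reversed so far: 18 -> 37 -> 32 -> 32 -> 38 -> 49
Step 7: curr=44, set curr.next=prev(18) | reversed so far: 44 -> 18 -> 37 -> 32 -> 32 -> 38 -> 49

44 -> 18 -> 37 -> 32 -> 32 -> 38 -> 49 -> None


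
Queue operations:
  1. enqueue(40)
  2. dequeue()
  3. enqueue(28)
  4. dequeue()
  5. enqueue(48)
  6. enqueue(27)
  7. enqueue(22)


enqueue(40) -> [40]
dequeue()->40, []
enqueue(28) -> [28]
dequeue()->28, []
enqueue(48) -> [48]
enqueue(27) -> [48, 27]
enqueue(22) -> [48, 27, 22]

Final queue: [48, 27, 22]


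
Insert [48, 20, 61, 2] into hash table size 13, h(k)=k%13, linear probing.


Insert 48: h=9 -> slot 9
Insert 20: h=7 -> slot 7
Insert 61: h=9, 1 probes -> slot 10
Insert 2: h=2 -> slot 2

Table: [None, None, 2, None, None, None, None, 20, None, 48, 61, None, None]


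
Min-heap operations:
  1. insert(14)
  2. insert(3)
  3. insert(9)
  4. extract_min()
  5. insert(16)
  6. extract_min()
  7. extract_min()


insert(14) -> [14]
insert(3) -> [3, 14]
insert(9) -> [3, 14, 9]
extract_min()->3, [9, 14]
insert(16) -> [9, 14, 16]
extract_min()->9, [14, 16]
extract_min()->14, [16]

Final heap: [16]


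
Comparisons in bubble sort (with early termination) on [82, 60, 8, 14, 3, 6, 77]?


Algorithm: bubble sort (with early termination)
Input: [82, 60, 8, 14, 3, 6, 77]
Sorted: [3, 6, 8, 14, 60, 77, 82]

20


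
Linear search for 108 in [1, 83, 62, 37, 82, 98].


i=0: 1!=108
i=1: 83!=108
i=2: 62!=108
i=3: 37!=108
i=4: 82!=108
i=5: 98!=108

Not found, 6 comps


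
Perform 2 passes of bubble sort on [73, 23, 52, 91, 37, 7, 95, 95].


Initial: [73, 23, 52, 91, 37, 7, 95, 95]
Pass 1: [23, 52, 73, 37, 7, 91, 95, 95] (4 swaps)
Pass 2: [23, 52, 37, 7, 73, 91, 95, 95] (2 swaps)

After 2 passes: [23, 52, 37, 7, 73, 91, 95, 95]


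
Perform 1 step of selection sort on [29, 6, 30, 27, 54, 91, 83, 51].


Initial: [29, 6, 30, 27, 54, 91, 83, 51]
Step 1: min=6 at 1
  Swap: [6, 29, 30, 27, 54, 91, 83, 51]

After 1 step: [6, 29, 30, 27, 54, 91, 83, 51]


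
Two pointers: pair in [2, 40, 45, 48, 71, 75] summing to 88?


lo=0(2)+hi=5(75)=77
lo=1(40)+hi=5(75)=115
lo=1(40)+hi=4(71)=111
lo=1(40)+hi=3(48)=88

Yes: 40+48=88


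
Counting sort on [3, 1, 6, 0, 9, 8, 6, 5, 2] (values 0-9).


Input: [3, 1, 6, 0, 9, 8, 6, 5, 2]
Counts: [1, 1, 1, 1, 0, 1, 2, 0, 1, 1]

Sorted: [0, 1, 2, 3, 5, 6, 6, 8, 9]


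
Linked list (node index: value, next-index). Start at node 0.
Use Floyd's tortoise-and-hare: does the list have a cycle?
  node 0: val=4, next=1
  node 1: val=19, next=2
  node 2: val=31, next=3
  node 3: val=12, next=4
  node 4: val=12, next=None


Floyd's tortoise (slow, +1) and hare (fast, +2):
  init: slow=0, fast=0
  step 1: slow=1, fast=2
  step 2: slow=2, fast=4
  step 3: fast -> None, no cycle

Cycle: no


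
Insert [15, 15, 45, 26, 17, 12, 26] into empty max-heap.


Insert 15: [15]
Insert 15: [15, 15]
Insert 45: [45, 15, 15]
Insert 26: [45, 26, 15, 15]
Insert 17: [45, 26, 15, 15, 17]
Insert 12: [45, 26, 15, 15, 17, 12]
Insert 26: [45, 26, 26, 15, 17, 12, 15]

Final heap: [45, 26, 26, 15, 17, 12, 15]


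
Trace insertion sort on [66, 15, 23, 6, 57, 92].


Initial: [66, 15, 23, 6, 57, 92]
Insert 15: [15, 66, 23, 6, 57, 92]
Insert 23: [15, 23, 66, 6, 57, 92]
Insert 6: [6, 15, 23, 66, 57, 92]
Insert 57: [6, 15, 23, 57, 66, 92]
Insert 92: [6, 15, 23, 57, 66, 92]

Sorted: [6, 15, 23, 57, 66, 92]


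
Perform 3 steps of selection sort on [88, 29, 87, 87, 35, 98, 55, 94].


Initial: [88, 29, 87, 87, 35, 98, 55, 94]
Step 1: min=29 at 1
  Swap: [29, 88, 87, 87, 35, 98, 55, 94]
Step 2: min=35 at 4
  Swap: [29, 35, 87, 87, 88, 98, 55, 94]
Step 3: min=55 at 6
  Swap: [29, 35, 55, 87, 88, 98, 87, 94]

After 3 steps: [29, 35, 55, 87, 88, 98, 87, 94]


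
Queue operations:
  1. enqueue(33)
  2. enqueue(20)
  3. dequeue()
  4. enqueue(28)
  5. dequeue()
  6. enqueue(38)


enqueue(33) -> [33]
enqueue(20) -> [33, 20]
dequeue()->33, [20]
enqueue(28) -> [20, 28]
dequeue()->20, [28]
enqueue(38) -> [28, 38]

Final queue: [28, 38]


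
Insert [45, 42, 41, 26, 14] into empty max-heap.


Insert 45: [45]
Insert 42: [45, 42]
Insert 41: [45, 42, 41]
Insert 26: [45, 42, 41, 26]
Insert 14: [45, 42, 41, 26, 14]

Final heap: [45, 42, 41, 26, 14]


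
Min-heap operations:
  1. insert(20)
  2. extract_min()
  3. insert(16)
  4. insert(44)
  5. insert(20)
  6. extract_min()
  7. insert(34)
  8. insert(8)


insert(20) -> [20]
extract_min()->20, []
insert(16) -> [16]
insert(44) -> [16, 44]
insert(20) -> [16, 44, 20]
extract_min()->16, [20, 44]
insert(34) -> [20, 44, 34]
insert(8) -> [8, 20, 34, 44]

Final heap: [8, 20, 34, 44]


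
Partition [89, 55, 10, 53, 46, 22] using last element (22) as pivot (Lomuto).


Pivot: 22
  10 <= 22: swap -> [10, 55, 89, 53, 46, 22]
Place pivot at 1: [10, 22, 89, 53, 46, 55]

Partitioned: [10, 22, 89, 53, 46, 55]


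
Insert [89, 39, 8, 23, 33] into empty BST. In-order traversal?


Insert 89: root
Insert 39: L from 89
Insert 8: L from 89 -> L from 39
Insert 23: L from 89 -> L from 39 -> R from 8
Insert 33: L from 89 -> L from 39 -> R from 8 -> R from 23

In-order: [8, 23, 33, 39, 89]


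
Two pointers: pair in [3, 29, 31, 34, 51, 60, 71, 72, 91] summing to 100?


lo=0(3)+hi=8(91)=94
lo=1(29)+hi=8(91)=120
lo=1(29)+hi=7(72)=101
lo=1(29)+hi=6(71)=100

Yes: 29+71=100


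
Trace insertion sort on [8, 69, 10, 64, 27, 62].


Initial: [8, 69, 10, 64, 27, 62]
Insert 69: [8, 69, 10, 64, 27, 62]
Insert 10: [8, 10, 69, 64, 27, 62]
Insert 64: [8, 10, 64, 69, 27, 62]
Insert 27: [8, 10, 27, 64, 69, 62]
Insert 62: [8, 10, 27, 62, 64, 69]

Sorted: [8, 10, 27, 62, 64, 69]


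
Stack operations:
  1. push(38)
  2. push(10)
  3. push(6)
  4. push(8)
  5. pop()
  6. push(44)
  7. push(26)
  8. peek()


push(38) -> [38]
push(10) -> [38, 10]
push(6) -> [38, 10, 6]
push(8) -> [38, 10, 6, 8]
pop()->8, [38, 10, 6]
push(44) -> [38, 10, 6, 44]
push(26) -> [38, 10, 6, 44, 26]
peek()->26

Final stack: [38, 10, 6, 44, 26]


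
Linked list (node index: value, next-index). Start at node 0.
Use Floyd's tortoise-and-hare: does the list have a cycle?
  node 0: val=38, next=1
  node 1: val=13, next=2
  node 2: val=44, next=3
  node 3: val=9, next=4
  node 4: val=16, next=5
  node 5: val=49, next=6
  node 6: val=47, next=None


Floyd's tortoise (slow, +1) and hare (fast, +2):
  init: slow=0, fast=0
  step 1: slow=1, fast=2
  step 2: slow=2, fast=4
  step 3: slow=3, fast=6
  step 4: fast -> None, no cycle

Cycle: no


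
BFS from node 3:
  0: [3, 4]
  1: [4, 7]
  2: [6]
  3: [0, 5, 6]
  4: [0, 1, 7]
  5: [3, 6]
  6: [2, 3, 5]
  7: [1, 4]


Visit 3, enqueue [0, 5, 6]
Visit 0, enqueue [4]
Visit 5, enqueue []
Visit 6, enqueue [2]
Visit 4, enqueue [1, 7]
Visit 2, enqueue []
Visit 1, enqueue []
Visit 7, enqueue []

BFS order: [3, 0, 5, 6, 4, 2, 1, 7]


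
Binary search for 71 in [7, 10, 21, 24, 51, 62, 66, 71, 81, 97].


Step 1: lo=0, hi=9, mid=4, val=51
Step 2: lo=5, hi=9, mid=7, val=71

Found at index 7


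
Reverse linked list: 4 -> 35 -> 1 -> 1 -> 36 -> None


Step 1: curr=4, set curr.next=prev(None) | reversed so far: 4
Step 2: curr=35, set curr.next=prev(4) | reversed so far: 35 -> 4
Step 3: curr=1, set curr.next=prev(35) | reversed so far: 1 -> 35 -> 4
Step 4: curr=1, set curr.next=prev(1) | reversed so far: 1 -> 1 -> 35 -> 4
Step 5: curr=36, set curr.next=prev(1) | reversed so far: 36 -> 1 -> 1 -> 35 -> 4

36 -> 1 -> 1 -> 35 -> 4 -> None


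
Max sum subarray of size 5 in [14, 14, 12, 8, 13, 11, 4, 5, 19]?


[0:5]: 61
[1:6]: 58
[2:7]: 48
[3:8]: 41
[4:9]: 52

Max: 61 at [0:5]


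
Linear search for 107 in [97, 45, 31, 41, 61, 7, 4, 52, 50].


i=0: 97!=107
i=1: 45!=107
i=2: 31!=107
i=3: 41!=107
i=4: 61!=107
i=5: 7!=107
i=6: 4!=107
i=7: 52!=107
i=8: 50!=107

Not found, 9 comps


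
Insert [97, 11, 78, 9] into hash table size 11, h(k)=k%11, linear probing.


Insert 97: h=9 -> slot 9
Insert 11: h=0 -> slot 0
Insert 78: h=1 -> slot 1
Insert 9: h=9, 1 probes -> slot 10

Table: [11, 78, None, None, None, None, None, None, None, 97, 9]


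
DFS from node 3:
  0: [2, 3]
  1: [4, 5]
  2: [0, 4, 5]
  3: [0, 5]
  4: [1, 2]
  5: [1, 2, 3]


Visit 3, push [5, 0]
Visit 0, push [2]
Visit 2, push [5, 4]
Visit 4, push [1]
Visit 1, push [5]
Visit 5, push []

DFS order: [3, 0, 2, 4, 1, 5]


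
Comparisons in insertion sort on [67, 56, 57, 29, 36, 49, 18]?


Algorithm: insertion sort
Input: [67, 56, 57, 29, 36, 49, 18]
Sorted: [18, 29, 36, 49, 56, 57, 67]

20


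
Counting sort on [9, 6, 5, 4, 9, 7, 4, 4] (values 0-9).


Input: [9, 6, 5, 4, 9, 7, 4, 4]
Counts: [0, 0, 0, 0, 3, 1, 1, 1, 0, 2]

Sorted: [4, 4, 4, 5, 6, 7, 9, 9]


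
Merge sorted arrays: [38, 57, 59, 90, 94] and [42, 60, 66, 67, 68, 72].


Take 38 from A
Take 42 from B
Take 57 from A
Take 59 from A
Take 60 from B
Take 66 from B
Take 67 from B
Take 68 from B
Take 72 from B

Merged: [38, 42, 57, 59, 60, 66, 67, 68, 72, 90, 94]


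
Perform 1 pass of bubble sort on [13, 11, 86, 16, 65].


Initial: [13, 11, 86, 16, 65]
Pass 1: [11, 13, 16, 65, 86] (3 swaps)

After 1 pass: [11, 13, 16, 65, 86]


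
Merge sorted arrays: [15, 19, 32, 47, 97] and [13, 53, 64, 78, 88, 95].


Take 13 from B
Take 15 from A
Take 19 from A
Take 32 from A
Take 47 from A
Take 53 from B
Take 64 from B
Take 78 from B
Take 88 from B
Take 95 from B

Merged: [13, 15, 19, 32, 47, 53, 64, 78, 88, 95, 97]


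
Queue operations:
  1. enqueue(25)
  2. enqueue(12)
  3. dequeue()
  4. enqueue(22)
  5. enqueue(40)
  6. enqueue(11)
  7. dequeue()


enqueue(25) -> [25]
enqueue(12) -> [25, 12]
dequeue()->25, [12]
enqueue(22) -> [12, 22]
enqueue(40) -> [12, 22, 40]
enqueue(11) -> [12, 22, 40, 11]
dequeue()->12, [22, 40, 11]

Final queue: [22, 40, 11]


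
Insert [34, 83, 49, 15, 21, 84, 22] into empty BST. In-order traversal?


Insert 34: root
Insert 83: R from 34
Insert 49: R from 34 -> L from 83
Insert 15: L from 34
Insert 21: L from 34 -> R from 15
Insert 84: R from 34 -> R from 83
Insert 22: L from 34 -> R from 15 -> R from 21

In-order: [15, 21, 22, 34, 49, 83, 84]


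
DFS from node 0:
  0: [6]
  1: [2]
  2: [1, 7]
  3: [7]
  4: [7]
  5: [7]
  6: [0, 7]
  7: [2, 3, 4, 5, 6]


Visit 0, push [6]
Visit 6, push [7]
Visit 7, push [5, 4, 3, 2]
Visit 2, push [1]
Visit 1, push []
Visit 3, push []
Visit 4, push []
Visit 5, push []

DFS order: [0, 6, 7, 2, 1, 3, 4, 5]


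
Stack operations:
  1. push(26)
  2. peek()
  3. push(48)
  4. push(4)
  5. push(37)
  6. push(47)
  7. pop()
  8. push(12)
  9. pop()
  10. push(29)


push(26) -> [26]
peek()->26
push(48) -> [26, 48]
push(4) -> [26, 48, 4]
push(37) -> [26, 48, 4, 37]
push(47) -> [26, 48, 4, 37, 47]
pop()->47, [26, 48, 4, 37]
push(12) -> [26, 48, 4, 37, 12]
pop()->12, [26, 48, 4, 37]
push(29) -> [26, 48, 4, 37, 29]

Final stack: [26, 48, 4, 37, 29]


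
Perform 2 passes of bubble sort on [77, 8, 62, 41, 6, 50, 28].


Initial: [77, 8, 62, 41, 6, 50, 28]
Pass 1: [8, 62, 41, 6, 50, 28, 77] (6 swaps)
Pass 2: [8, 41, 6, 50, 28, 62, 77] (4 swaps)

After 2 passes: [8, 41, 6, 50, 28, 62, 77]


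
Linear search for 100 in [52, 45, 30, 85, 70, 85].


i=0: 52!=100
i=1: 45!=100
i=2: 30!=100
i=3: 85!=100
i=4: 70!=100
i=5: 85!=100

Not found, 6 comps


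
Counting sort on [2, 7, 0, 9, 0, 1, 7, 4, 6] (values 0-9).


Input: [2, 7, 0, 9, 0, 1, 7, 4, 6]
Counts: [2, 1, 1, 0, 1, 0, 1, 2, 0, 1]

Sorted: [0, 0, 1, 2, 4, 6, 7, 7, 9]


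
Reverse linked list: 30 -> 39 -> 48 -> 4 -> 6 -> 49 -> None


Step 1: curr=30, set curr.next=prev(None) | reversed so far: 30
Step 2: curr=39, set curr.next=prev(30) | reversed so far: 39 -> 30
Step 3: curr=48, set curr.next=prev(39) | reversed so far: 48 -> 39 -> 30
Step 4: curr=4, set curr.next=prev(48) | reversed so far: 4 -> 48 -> 39 -> 30
Step 5: curr=6, set curr.next=prev(4) | reversed so far: 6 -> 4 -> 48 -> 39 -> 30
Step 6: curr=49, set curr.next=prev(6) | reversed so far: 49 -> 6 -> 4 -> 48 -> 39 -> 30

49 -> 6 -> 4 -> 48 -> 39 -> 30 -> None


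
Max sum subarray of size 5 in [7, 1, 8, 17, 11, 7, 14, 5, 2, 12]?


[0:5]: 44
[1:6]: 44
[2:7]: 57
[3:8]: 54
[4:9]: 39
[5:10]: 40

Max: 57 at [2:7]


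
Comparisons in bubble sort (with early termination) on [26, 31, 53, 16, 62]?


Algorithm: bubble sort (with early termination)
Input: [26, 31, 53, 16, 62]
Sorted: [16, 26, 31, 53, 62]

10


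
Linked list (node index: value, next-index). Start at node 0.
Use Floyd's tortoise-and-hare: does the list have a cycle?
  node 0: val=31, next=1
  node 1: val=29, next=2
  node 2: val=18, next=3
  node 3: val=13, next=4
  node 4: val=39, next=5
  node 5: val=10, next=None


Floyd's tortoise (slow, +1) and hare (fast, +2):
  init: slow=0, fast=0
  step 1: slow=1, fast=2
  step 2: slow=2, fast=4
  step 3: fast 4->5->None, no cycle

Cycle: no


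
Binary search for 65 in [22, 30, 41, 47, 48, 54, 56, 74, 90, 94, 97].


Step 1: lo=0, hi=10, mid=5, val=54
Step 2: lo=6, hi=10, mid=8, val=90
Step 3: lo=6, hi=7, mid=6, val=56
Step 4: lo=7, hi=7, mid=7, val=74

Not found


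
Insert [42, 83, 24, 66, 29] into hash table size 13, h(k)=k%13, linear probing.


Insert 42: h=3 -> slot 3
Insert 83: h=5 -> slot 5
Insert 24: h=11 -> slot 11
Insert 66: h=1 -> slot 1
Insert 29: h=3, 1 probes -> slot 4

Table: [None, 66, None, 42, 29, 83, None, None, None, None, None, 24, None]


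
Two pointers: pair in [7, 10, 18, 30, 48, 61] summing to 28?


lo=0(7)+hi=5(61)=68
lo=0(7)+hi=4(48)=55
lo=0(7)+hi=3(30)=37
lo=0(7)+hi=2(18)=25
lo=1(10)+hi=2(18)=28

Yes: 10+18=28


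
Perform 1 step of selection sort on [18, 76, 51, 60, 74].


Initial: [18, 76, 51, 60, 74]
Step 1: min=18 at 0
  Swap: [18, 76, 51, 60, 74]

After 1 step: [18, 76, 51, 60, 74]


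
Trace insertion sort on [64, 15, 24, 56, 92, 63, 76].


Initial: [64, 15, 24, 56, 92, 63, 76]
Insert 15: [15, 64, 24, 56, 92, 63, 76]
Insert 24: [15, 24, 64, 56, 92, 63, 76]
Insert 56: [15, 24, 56, 64, 92, 63, 76]
Insert 92: [15, 24, 56, 64, 92, 63, 76]
Insert 63: [15, 24, 56, 63, 64, 92, 76]
Insert 76: [15, 24, 56, 63, 64, 76, 92]

Sorted: [15, 24, 56, 63, 64, 76, 92]


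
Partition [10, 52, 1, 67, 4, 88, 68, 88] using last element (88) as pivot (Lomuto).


Pivot: 88
  10 <= 88: advance i (no swap)
  52 <= 88: advance i (no swap)
  1 <= 88: advance i (no swap)
  67 <= 88: advance i (no swap)
  4 <= 88: advance i (no swap)
  88 <= 88: advance i (no swap)
  68 <= 88: advance i (no swap)
Place pivot at 7: [10, 52, 1, 67, 4, 88, 68, 88]

Partitioned: [10, 52, 1, 67, 4, 88, 68, 88]


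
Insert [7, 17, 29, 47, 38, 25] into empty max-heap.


Insert 7: [7]
Insert 17: [17, 7]
Insert 29: [29, 7, 17]
Insert 47: [47, 29, 17, 7]
Insert 38: [47, 38, 17, 7, 29]
Insert 25: [47, 38, 25, 7, 29, 17]

Final heap: [47, 38, 25, 7, 29, 17]


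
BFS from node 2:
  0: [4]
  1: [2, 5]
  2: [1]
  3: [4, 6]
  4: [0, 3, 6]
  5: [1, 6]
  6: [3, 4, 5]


Visit 2, enqueue [1]
Visit 1, enqueue [5]
Visit 5, enqueue [6]
Visit 6, enqueue [3, 4]
Visit 3, enqueue []
Visit 4, enqueue [0]
Visit 0, enqueue []

BFS order: [2, 1, 5, 6, 3, 4, 0]


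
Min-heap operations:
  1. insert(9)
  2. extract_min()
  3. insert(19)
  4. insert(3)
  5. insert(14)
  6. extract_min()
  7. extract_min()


insert(9) -> [9]
extract_min()->9, []
insert(19) -> [19]
insert(3) -> [3, 19]
insert(14) -> [3, 19, 14]
extract_min()->3, [14, 19]
extract_min()->14, [19]

Final heap: [19]


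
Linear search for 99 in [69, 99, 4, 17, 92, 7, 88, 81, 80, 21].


i=0: 69!=99
i=1: 99==99 found!

Found at 1, 2 comps


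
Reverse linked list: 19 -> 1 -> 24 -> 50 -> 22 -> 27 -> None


Step 1: curr=19, set curr.next=prev(None) | reversed so far: 19
Step 2: curr=1, set curr.next=prev(19) | reversed so far: 1 -> 19
Step 3: curr=24, set curr.next=prev(1) | reversed so far: 24 -> 1 -> 19
Step 4: curr=50, set curr.next=prev(24) | reversed so far: 50 -> 24 -> 1 -> 19
Step 5: curr=22, set curr.next=prev(50) | reversed so far: 22 -> 50 -> 24 -> 1 -> 19
Step 6: curr=27, set curr.next=prev(22) | reversed so far: 27 -> 22 -> 50 -> 24 -> 1 -> 19

27 -> 22 -> 50 -> 24 -> 1 -> 19 -> None


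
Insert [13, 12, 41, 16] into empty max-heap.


Insert 13: [13]
Insert 12: [13, 12]
Insert 41: [41, 12, 13]
Insert 16: [41, 16, 13, 12]

Final heap: [41, 16, 13, 12]


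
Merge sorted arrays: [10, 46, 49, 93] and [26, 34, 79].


Take 10 from A
Take 26 from B
Take 34 from B
Take 46 from A
Take 49 from A
Take 79 from B

Merged: [10, 26, 34, 46, 49, 79, 93]


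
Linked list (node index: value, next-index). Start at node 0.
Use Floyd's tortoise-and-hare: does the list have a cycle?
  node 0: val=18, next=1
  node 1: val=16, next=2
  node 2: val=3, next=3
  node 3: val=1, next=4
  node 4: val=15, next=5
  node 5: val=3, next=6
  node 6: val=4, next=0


Floyd's tortoise (slow, +1) and hare (fast, +2):
  init: slow=0, fast=0
  step 1: slow=1, fast=2
  step 2: slow=2, fast=4
  step 3: slow=3, fast=6
  step 4: slow=4, fast=1
  step 5: slow=5, fast=3
  step 6: slow=6, fast=5
  step 7: slow=0, fast=0
  slow == fast at node 0: cycle detected

Cycle: yes


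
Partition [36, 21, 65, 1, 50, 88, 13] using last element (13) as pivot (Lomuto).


Pivot: 13
  1 <= 13: swap -> [1, 21, 65, 36, 50, 88, 13]
Place pivot at 1: [1, 13, 65, 36, 50, 88, 21]

Partitioned: [1, 13, 65, 36, 50, 88, 21]


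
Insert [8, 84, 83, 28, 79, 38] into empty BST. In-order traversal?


Insert 8: root
Insert 84: R from 8
Insert 83: R from 8 -> L from 84
Insert 28: R from 8 -> L from 84 -> L from 83
Insert 79: R from 8 -> L from 84 -> L from 83 -> R from 28
Insert 38: R from 8 -> L from 84 -> L from 83 -> R from 28 -> L from 79

In-order: [8, 28, 38, 79, 83, 84]


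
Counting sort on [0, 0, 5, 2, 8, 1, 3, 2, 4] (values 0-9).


Input: [0, 0, 5, 2, 8, 1, 3, 2, 4]
Counts: [2, 1, 2, 1, 1, 1, 0, 0, 1, 0]

Sorted: [0, 0, 1, 2, 2, 3, 4, 5, 8]


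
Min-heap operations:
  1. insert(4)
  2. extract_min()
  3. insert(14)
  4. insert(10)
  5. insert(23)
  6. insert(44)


insert(4) -> [4]
extract_min()->4, []
insert(14) -> [14]
insert(10) -> [10, 14]
insert(23) -> [10, 14, 23]
insert(44) -> [10, 14, 23, 44]

Final heap: [10, 14, 23, 44]


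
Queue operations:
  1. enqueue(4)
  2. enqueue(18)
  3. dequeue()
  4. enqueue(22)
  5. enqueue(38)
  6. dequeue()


enqueue(4) -> [4]
enqueue(18) -> [4, 18]
dequeue()->4, [18]
enqueue(22) -> [18, 22]
enqueue(38) -> [18, 22, 38]
dequeue()->18, [22, 38]

Final queue: [22, 38]


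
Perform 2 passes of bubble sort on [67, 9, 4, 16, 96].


Initial: [67, 9, 4, 16, 96]
Pass 1: [9, 4, 16, 67, 96] (3 swaps)
Pass 2: [4, 9, 16, 67, 96] (1 swaps)

After 2 passes: [4, 9, 16, 67, 96]


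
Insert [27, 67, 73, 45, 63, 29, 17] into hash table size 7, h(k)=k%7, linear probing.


Insert 27: h=6 -> slot 6
Insert 67: h=4 -> slot 4
Insert 73: h=3 -> slot 3
Insert 45: h=3, 2 probes -> slot 5
Insert 63: h=0 -> slot 0
Insert 29: h=1 -> slot 1
Insert 17: h=3, 6 probes -> slot 2

Table: [63, 29, 17, 73, 67, 45, 27]


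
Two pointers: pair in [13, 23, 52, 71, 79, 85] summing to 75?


lo=0(13)+hi=5(85)=98
lo=0(13)+hi=4(79)=92
lo=0(13)+hi=3(71)=84
lo=0(13)+hi=2(52)=65
lo=1(23)+hi=2(52)=75

Yes: 23+52=75


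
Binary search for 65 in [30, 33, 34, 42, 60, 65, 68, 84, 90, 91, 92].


Step 1: lo=0, hi=10, mid=5, val=65

Found at index 5


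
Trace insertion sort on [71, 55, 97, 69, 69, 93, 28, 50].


Initial: [71, 55, 97, 69, 69, 93, 28, 50]
Insert 55: [55, 71, 97, 69, 69, 93, 28, 50]
Insert 97: [55, 71, 97, 69, 69, 93, 28, 50]
Insert 69: [55, 69, 71, 97, 69, 93, 28, 50]
Insert 69: [55, 69, 69, 71, 97, 93, 28, 50]
Insert 93: [55, 69, 69, 71, 93, 97, 28, 50]
Insert 28: [28, 55, 69, 69, 71, 93, 97, 50]
Insert 50: [28, 50, 55, 69, 69, 71, 93, 97]

Sorted: [28, 50, 55, 69, 69, 71, 93, 97]


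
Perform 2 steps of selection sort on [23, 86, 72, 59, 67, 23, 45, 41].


Initial: [23, 86, 72, 59, 67, 23, 45, 41]
Step 1: min=23 at 0
  Swap: [23, 86, 72, 59, 67, 23, 45, 41]
Step 2: min=23 at 5
  Swap: [23, 23, 72, 59, 67, 86, 45, 41]

After 2 steps: [23, 23, 72, 59, 67, 86, 45, 41]


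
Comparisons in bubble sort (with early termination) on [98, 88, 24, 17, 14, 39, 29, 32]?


Algorithm: bubble sort (with early termination)
Input: [98, 88, 24, 17, 14, 39, 29, 32]
Sorted: [14, 17, 24, 29, 32, 39, 88, 98]

25


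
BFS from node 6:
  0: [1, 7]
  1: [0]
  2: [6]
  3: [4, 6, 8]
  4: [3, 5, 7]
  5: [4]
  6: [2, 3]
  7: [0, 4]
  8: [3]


Visit 6, enqueue [2, 3]
Visit 2, enqueue []
Visit 3, enqueue [4, 8]
Visit 4, enqueue [5, 7]
Visit 8, enqueue []
Visit 5, enqueue []
Visit 7, enqueue [0]
Visit 0, enqueue [1]
Visit 1, enqueue []

BFS order: [6, 2, 3, 4, 8, 5, 7, 0, 1]


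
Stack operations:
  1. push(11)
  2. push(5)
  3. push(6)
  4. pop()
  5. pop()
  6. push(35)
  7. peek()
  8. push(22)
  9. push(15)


push(11) -> [11]
push(5) -> [11, 5]
push(6) -> [11, 5, 6]
pop()->6, [11, 5]
pop()->5, [11]
push(35) -> [11, 35]
peek()->35
push(22) -> [11, 35, 22]
push(15) -> [11, 35, 22, 15]

Final stack: [11, 35, 22, 15]


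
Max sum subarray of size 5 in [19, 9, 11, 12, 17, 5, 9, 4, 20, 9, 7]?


[0:5]: 68
[1:6]: 54
[2:7]: 54
[3:8]: 47
[4:9]: 55
[5:10]: 47
[6:11]: 49

Max: 68 at [0:5]


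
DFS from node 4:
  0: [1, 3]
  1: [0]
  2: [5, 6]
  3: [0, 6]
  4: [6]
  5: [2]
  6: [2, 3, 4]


Visit 4, push [6]
Visit 6, push [3, 2]
Visit 2, push [5]
Visit 5, push []
Visit 3, push [0]
Visit 0, push [1]
Visit 1, push []

DFS order: [4, 6, 2, 5, 3, 0, 1]


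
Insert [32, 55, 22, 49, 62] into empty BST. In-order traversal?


Insert 32: root
Insert 55: R from 32
Insert 22: L from 32
Insert 49: R from 32 -> L from 55
Insert 62: R from 32 -> R from 55

In-order: [22, 32, 49, 55, 62]


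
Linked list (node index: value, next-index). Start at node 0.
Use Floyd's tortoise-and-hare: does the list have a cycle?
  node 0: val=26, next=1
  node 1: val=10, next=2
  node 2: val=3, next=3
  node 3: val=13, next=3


Floyd's tortoise (slow, +1) and hare (fast, +2):
  init: slow=0, fast=0
  step 1: slow=1, fast=2
  step 2: slow=2, fast=3
  step 3: slow=3, fast=3
  slow == fast at node 3: cycle detected

Cycle: yes


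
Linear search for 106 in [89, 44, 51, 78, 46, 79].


i=0: 89!=106
i=1: 44!=106
i=2: 51!=106
i=3: 78!=106
i=4: 46!=106
i=5: 79!=106

Not found, 6 comps


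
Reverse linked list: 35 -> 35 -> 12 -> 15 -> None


Step 1: curr=35, set curr.next=prev(None) | reversed so far: 35
Step 2: curr=35, set curr.next=prev(35) | reversed so far: 35 -> 35
Step 3: curr=12, set curr.next=prev(35) | reversed so far: 12 -> 35 -> 35
Step 4: curr=15, set curr.next=prev(12) | reversed so far: 15 -> 12 -> 35 -> 35

15 -> 12 -> 35 -> 35 -> None


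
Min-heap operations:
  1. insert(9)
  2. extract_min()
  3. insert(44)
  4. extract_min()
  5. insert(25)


insert(9) -> [9]
extract_min()->9, []
insert(44) -> [44]
extract_min()->44, []
insert(25) -> [25]

Final heap: [25]


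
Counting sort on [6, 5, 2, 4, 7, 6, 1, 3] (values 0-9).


Input: [6, 5, 2, 4, 7, 6, 1, 3]
Counts: [0, 1, 1, 1, 1, 1, 2, 1, 0, 0]

Sorted: [1, 2, 3, 4, 5, 6, 6, 7]


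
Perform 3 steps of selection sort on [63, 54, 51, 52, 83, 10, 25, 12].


Initial: [63, 54, 51, 52, 83, 10, 25, 12]
Step 1: min=10 at 5
  Swap: [10, 54, 51, 52, 83, 63, 25, 12]
Step 2: min=12 at 7
  Swap: [10, 12, 51, 52, 83, 63, 25, 54]
Step 3: min=25 at 6
  Swap: [10, 12, 25, 52, 83, 63, 51, 54]

After 3 steps: [10, 12, 25, 52, 83, 63, 51, 54]


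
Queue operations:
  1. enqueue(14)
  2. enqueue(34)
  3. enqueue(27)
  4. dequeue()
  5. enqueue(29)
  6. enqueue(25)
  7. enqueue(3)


enqueue(14) -> [14]
enqueue(34) -> [14, 34]
enqueue(27) -> [14, 34, 27]
dequeue()->14, [34, 27]
enqueue(29) -> [34, 27, 29]
enqueue(25) -> [34, 27, 29, 25]
enqueue(3) -> [34, 27, 29, 25, 3]

Final queue: [34, 27, 29, 25, 3]


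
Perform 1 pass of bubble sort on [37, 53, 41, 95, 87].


Initial: [37, 53, 41, 95, 87]
Pass 1: [37, 41, 53, 87, 95] (2 swaps)

After 1 pass: [37, 41, 53, 87, 95]


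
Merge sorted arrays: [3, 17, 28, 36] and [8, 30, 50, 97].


Take 3 from A
Take 8 from B
Take 17 from A
Take 28 from A
Take 30 from B
Take 36 from A

Merged: [3, 8, 17, 28, 30, 36, 50, 97]


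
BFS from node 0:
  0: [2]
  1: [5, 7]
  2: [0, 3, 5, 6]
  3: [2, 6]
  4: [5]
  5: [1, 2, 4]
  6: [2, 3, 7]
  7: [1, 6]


Visit 0, enqueue [2]
Visit 2, enqueue [3, 5, 6]
Visit 3, enqueue []
Visit 5, enqueue [1, 4]
Visit 6, enqueue [7]
Visit 1, enqueue []
Visit 4, enqueue []
Visit 7, enqueue []

BFS order: [0, 2, 3, 5, 6, 1, 4, 7]


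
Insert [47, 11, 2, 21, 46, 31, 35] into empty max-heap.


Insert 47: [47]
Insert 11: [47, 11]
Insert 2: [47, 11, 2]
Insert 21: [47, 21, 2, 11]
Insert 46: [47, 46, 2, 11, 21]
Insert 31: [47, 46, 31, 11, 21, 2]
Insert 35: [47, 46, 35, 11, 21, 2, 31]

Final heap: [47, 46, 35, 11, 21, 2, 31]


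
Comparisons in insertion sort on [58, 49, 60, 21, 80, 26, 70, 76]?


Algorithm: insertion sort
Input: [58, 49, 60, 21, 80, 26, 70, 76]
Sorted: [21, 26, 49, 58, 60, 70, 76, 80]

15


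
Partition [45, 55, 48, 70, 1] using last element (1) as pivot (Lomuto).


Pivot: 1
Place pivot at 0: [1, 55, 48, 70, 45]

Partitioned: [1, 55, 48, 70, 45]


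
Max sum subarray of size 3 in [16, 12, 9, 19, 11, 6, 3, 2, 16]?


[0:3]: 37
[1:4]: 40
[2:5]: 39
[3:6]: 36
[4:7]: 20
[5:8]: 11
[6:9]: 21

Max: 40 at [1:4]


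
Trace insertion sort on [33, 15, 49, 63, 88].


Initial: [33, 15, 49, 63, 88]
Insert 15: [15, 33, 49, 63, 88]
Insert 49: [15, 33, 49, 63, 88]
Insert 63: [15, 33, 49, 63, 88]
Insert 88: [15, 33, 49, 63, 88]

Sorted: [15, 33, 49, 63, 88]


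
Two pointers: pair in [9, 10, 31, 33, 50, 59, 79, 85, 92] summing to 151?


lo=0(9)+hi=8(92)=101
lo=1(10)+hi=8(92)=102
lo=2(31)+hi=8(92)=123
lo=3(33)+hi=8(92)=125
lo=4(50)+hi=8(92)=142
lo=5(59)+hi=8(92)=151

Yes: 59+92=151


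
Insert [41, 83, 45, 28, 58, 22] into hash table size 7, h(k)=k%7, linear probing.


Insert 41: h=6 -> slot 6
Insert 83: h=6, 1 probes -> slot 0
Insert 45: h=3 -> slot 3
Insert 28: h=0, 1 probes -> slot 1
Insert 58: h=2 -> slot 2
Insert 22: h=1, 3 probes -> slot 4

Table: [83, 28, 58, 45, 22, None, 41]


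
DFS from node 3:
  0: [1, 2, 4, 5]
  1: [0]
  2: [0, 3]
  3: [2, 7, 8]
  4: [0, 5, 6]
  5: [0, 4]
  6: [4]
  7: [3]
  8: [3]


Visit 3, push [8, 7, 2]
Visit 2, push [0]
Visit 0, push [5, 4, 1]
Visit 1, push []
Visit 4, push [6, 5]
Visit 5, push []
Visit 6, push []
Visit 7, push []
Visit 8, push []

DFS order: [3, 2, 0, 1, 4, 5, 6, 7, 8]


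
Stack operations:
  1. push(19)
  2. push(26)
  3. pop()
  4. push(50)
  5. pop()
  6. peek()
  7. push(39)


push(19) -> [19]
push(26) -> [19, 26]
pop()->26, [19]
push(50) -> [19, 50]
pop()->50, [19]
peek()->19
push(39) -> [19, 39]

Final stack: [19, 39]


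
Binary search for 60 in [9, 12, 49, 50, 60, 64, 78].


Step 1: lo=0, hi=6, mid=3, val=50
Step 2: lo=4, hi=6, mid=5, val=64
Step 3: lo=4, hi=4, mid=4, val=60

Found at index 4


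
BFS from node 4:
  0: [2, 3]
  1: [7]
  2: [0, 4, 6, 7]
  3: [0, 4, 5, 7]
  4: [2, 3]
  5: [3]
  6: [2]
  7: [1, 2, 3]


Visit 4, enqueue [2, 3]
Visit 2, enqueue [0, 6, 7]
Visit 3, enqueue [5]
Visit 0, enqueue []
Visit 6, enqueue []
Visit 7, enqueue [1]
Visit 5, enqueue []
Visit 1, enqueue []

BFS order: [4, 2, 3, 0, 6, 7, 5, 1]


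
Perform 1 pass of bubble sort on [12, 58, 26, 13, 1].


Initial: [12, 58, 26, 13, 1]
Pass 1: [12, 26, 13, 1, 58] (3 swaps)

After 1 pass: [12, 26, 13, 1, 58]


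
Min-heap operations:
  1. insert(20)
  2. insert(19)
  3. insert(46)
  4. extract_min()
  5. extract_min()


insert(20) -> [20]
insert(19) -> [19, 20]
insert(46) -> [19, 20, 46]
extract_min()->19, [20, 46]
extract_min()->20, [46]

Final heap: [46]


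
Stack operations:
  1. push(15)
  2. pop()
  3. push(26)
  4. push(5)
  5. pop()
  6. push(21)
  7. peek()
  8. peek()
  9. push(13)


push(15) -> [15]
pop()->15, []
push(26) -> [26]
push(5) -> [26, 5]
pop()->5, [26]
push(21) -> [26, 21]
peek()->21
peek()->21
push(13) -> [26, 21, 13]

Final stack: [26, 21, 13]


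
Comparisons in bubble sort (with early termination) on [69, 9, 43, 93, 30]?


Algorithm: bubble sort (with early termination)
Input: [69, 9, 43, 93, 30]
Sorted: [9, 30, 43, 69, 93]

10


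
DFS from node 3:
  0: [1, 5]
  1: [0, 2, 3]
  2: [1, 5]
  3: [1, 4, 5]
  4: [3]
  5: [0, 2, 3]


Visit 3, push [5, 4, 1]
Visit 1, push [2, 0]
Visit 0, push [5]
Visit 5, push [2]
Visit 2, push []
Visit 4, push []

DFS order: [3, 1, 0, 5, 2, 4]


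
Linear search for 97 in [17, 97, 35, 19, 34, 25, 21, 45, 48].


i=0: 17!=97
i=1: 97==97 found!

Found at 1, 2 comps


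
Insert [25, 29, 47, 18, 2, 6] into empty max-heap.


Insert 25: [25]
Insert 29: [29, 25]
Insert 47: [47, 25, 29]
Insert 18: [47, 25, 29, 18]
Insert 2: [47, 25, 29, 18, 2]
Insert 6: [47, 25, 29, 18, 2, 6]

Final heap: [47, 25, 29, 18, 2, 6]


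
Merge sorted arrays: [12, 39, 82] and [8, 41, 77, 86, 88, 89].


Take 8 from B
Take 12 from A
Take 39 from A
Take 41 from B
Take 77 from B
Take 82 from A

Merged: [8, 12, 39, 41, 77, 82, 86, 88, 89]


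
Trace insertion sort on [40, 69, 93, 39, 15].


Initial: [40, 69, 93, 39, 15]
Insert 69: [40, 69, 93, 39, 15]
Insert 93: [40, 69, 93, 39, 15]
Insert 39: [39, 40, 69, 93, 15]
Insert 15: [15, 39, 40, 69, 93]

Sorted: [15, 39, 40, 69, 93]


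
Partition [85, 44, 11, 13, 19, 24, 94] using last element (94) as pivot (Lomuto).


Pivot: 94
  85 <= 94: advance i (no swap)
  44 <= 94: advance i (no swap)
  11 <= 94: advance i (no swap)
  13 <= 94: advance i (no swap)
  19 <= 94: advance i (no swap)
  24 <= 94: advance i (no swap)
Place pivot at 6: [85, 44, 11, 13, 19, 24, 94]

Partitioned: [85, 44, 11, 13, 19, 24, 94]


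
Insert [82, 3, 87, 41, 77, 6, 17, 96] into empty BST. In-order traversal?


Insert 82: root
Insert 3: L from 82
Insert 87: R from 82
Insert 41: L from 82 -> R from 3
Insert 77: L from 82 -> R from 3 -> R from 41
Insert 6: L from 82 -> R from 3 -> L from 41
Insert 17: L from 82 -> R from 3 -> L from 41 -> R from 6
Insert 96: R from 82 -> R from 87

In-order: [3, 6, 17, 41, 77, 82, 87, 96]


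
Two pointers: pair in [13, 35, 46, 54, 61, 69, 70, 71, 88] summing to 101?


lo=0(13)+hi=8(88)=101

Yes: 13+88=101


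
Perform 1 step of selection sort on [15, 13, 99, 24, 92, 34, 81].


Initial: [15, 13, 99, 24, 92, 34, 81]
Step 1: min=13 at 1
  Swap: [13, 15, 99, 24, 92, 34, 81]

After 1 step: [13, 15, 99, 24, 92, 34, 81]


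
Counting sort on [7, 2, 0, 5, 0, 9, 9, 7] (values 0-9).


Input: [7, 2, 0, 5, 0, 9, 9, 7]
Counts: [2, 0, 1, 0, 0, 1, 0, 2, 0, 2]

Sorted: [0, 0, 2, 5, 7, 7, 9, 9]


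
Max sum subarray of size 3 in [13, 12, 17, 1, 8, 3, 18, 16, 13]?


[0:3]: 42
[1:4]: 30
[2:5]: 26
[3:6]: 12
[4:7]: 29
[5:8]: 37
[6:9]: 47

Max: 47 at [6:9]


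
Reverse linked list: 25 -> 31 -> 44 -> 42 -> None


Step 1: curr=25, set curr.next=prev(None) | reversed so far: 25
Step 2: curr=31, set curr.next=prev(25) | reversed so far: 31 -> 25
Step 3: curr=44, set curr.next=prev(31) | reversed so far: 44 -> 31 -> 25
Step 4: curr=42, set curr.next=prev(44) | reversed so far: 42 -> 44 -> 31 -> 25

42 -> 44 -> 31 -> 25 -> None


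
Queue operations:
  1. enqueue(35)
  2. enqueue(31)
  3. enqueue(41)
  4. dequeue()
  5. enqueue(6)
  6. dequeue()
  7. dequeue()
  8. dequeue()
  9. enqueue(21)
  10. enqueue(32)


enqueue(35) -> [35]
enqueue(31) -> [35, 31]
enqueue(41) -> [35, 31, 41]
dequeue()->35, [31, 41]
enqueue(6) -> [31, 41, 6]
dequeue()->31, [41, 6]
dequeue()->41, [6]
dequeue()->6, []
enqueue(21) -> [21]
enqueue(32) -> [21, 32]

Final queue: [21, 32]


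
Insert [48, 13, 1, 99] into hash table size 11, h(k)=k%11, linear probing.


Insert 48: h=4 -> slot 4
Insert 13: h=2 -> slot 2
Insert 1: h=1 -> slot 1
Insert 99: h=0 -> slot 0

Table: [99, 1, 13, None, 48, None, None, None, None, None, None]


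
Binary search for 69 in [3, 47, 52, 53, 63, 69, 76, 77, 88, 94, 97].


Step 1: lo=0, hi=10, mid=5, val=69

Found at index 5


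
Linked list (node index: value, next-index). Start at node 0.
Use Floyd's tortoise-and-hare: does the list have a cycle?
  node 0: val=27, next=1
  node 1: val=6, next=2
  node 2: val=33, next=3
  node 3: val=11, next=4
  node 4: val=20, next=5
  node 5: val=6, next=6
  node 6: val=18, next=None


Floyd's tortoise (slow, +1) and hare (fast, +2):
  init: slow=0, fast=0
  step 1: slow=1, fast=2
  step 2: slow=2, fast=4
  step 3: slow=3, fast=6
  step 4: fast -> None, no cycle

Cycle: no


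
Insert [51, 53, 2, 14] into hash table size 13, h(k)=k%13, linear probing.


Insert 51: h=12 -> slot 12
Insert 53: h=1 -> slot 1
Insert 2: h=2 -> slot 2
Insert 14: h=1, 2 probes -> slot 3

Table: [None, 53, 2, 14, None, None, None, None, None, None, None, None, 51]


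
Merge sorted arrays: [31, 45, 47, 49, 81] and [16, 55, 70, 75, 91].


Take 16 from B
Take 31 from A
Take 45 from A
Take 47 from A
Take 49 from A
Take 55 from B
Take 70 from B
Take 75 from B
Take 81 from A

Merged: [16, 31, 45, 47, 49, 55, 70, 75, 81, 91]


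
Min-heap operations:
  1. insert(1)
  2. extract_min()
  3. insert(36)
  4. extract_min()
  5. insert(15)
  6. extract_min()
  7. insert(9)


insert(1) -> [1]
extract_min()->1, []
insert(36) -> [36]
extract_min()->36, []
insert(15) -> [15]
extract_min()->15, []
insert(9) -> [9]

Final heap: [9]


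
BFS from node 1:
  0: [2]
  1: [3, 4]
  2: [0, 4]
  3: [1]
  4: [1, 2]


Visit 1, enqueue [3, 4]
Visit 3, enqueue []
Visit 4, enqueue [2]
Visit 2, enqueue [0]
Visit 0, enqueue []

BFS order: [1, 3, 4, 2, 0]
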